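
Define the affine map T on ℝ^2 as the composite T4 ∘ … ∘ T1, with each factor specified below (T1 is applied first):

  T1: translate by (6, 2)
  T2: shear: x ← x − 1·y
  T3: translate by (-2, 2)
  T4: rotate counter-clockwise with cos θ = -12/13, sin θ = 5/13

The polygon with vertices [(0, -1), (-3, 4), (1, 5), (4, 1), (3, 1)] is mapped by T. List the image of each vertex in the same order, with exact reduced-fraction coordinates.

image vertices: (-51/13, -21/13), (20/13, -121/13), (-21/13, -118/13), (-85/13, -35/13), (-73/13, -40/13)

T1 translate by (6, 2): (0, -1) → (6, 1); (-3, 4) → (3, 6); (1, 5) → (7, 7); (4, 1) → (10, 3); (3, 1) → (9, 3)
T2 shear: x ← x − 1·y: (6, 1) → (5, 1); (3, 6) → (-3, 6); (7, 7) → (0, 7); (10, 3) → (7, 3); (9, 3) → (6, 3)
T3 translate by (-2, 2): (5, 1) → (3, 3); (-3, 6) → (-5, 8); (0, 7) → (-2, 9); (7, 3) → (5, 5); (6, 3) → (4, 5)
T4 rotate counter-clockwise with cos θ = -12/13, sin θ = 5/13: (3, 3) → (-51/13, -21/13); (-5, 8) → (20/13, -121/13); (-2, 9) → (-21/13, -118/13); (5, 5) → (-85/13, -35/13); (4, 5) → (-73/13, -40/13)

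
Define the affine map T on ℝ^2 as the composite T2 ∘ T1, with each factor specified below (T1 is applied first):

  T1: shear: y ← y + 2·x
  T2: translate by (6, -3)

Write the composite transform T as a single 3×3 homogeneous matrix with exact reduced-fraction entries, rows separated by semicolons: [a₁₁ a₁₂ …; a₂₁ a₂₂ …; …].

T = [1 0 6; 2 1 -3; 0 0 1]

T1 = [1 0 0; 2 1 0; 0 0 1]
T2·T1 = [1 0 6; 2 1 -3; 0 0 1]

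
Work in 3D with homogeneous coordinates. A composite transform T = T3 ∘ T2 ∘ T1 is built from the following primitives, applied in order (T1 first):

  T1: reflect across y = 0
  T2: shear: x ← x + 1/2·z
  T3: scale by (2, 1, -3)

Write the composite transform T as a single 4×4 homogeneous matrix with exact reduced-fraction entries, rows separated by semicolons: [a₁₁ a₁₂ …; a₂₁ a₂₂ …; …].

T = [2 0 1 0; 0 -1 0 0; 0 0 -3 0; 0 0 0 1]

T1 = [1 0 0 0; 0 -1 0 0; 0 0 1 0; 0 0 0 1]
T2·T1 = [1 0 1/2 0; 0 -1 0 0; 0 0 1 0; 0 0 0 1]
T3·…·T1 = [2 0 1 0; 0 -1 0 0; 0 0 -3 0; 0 0 0 1]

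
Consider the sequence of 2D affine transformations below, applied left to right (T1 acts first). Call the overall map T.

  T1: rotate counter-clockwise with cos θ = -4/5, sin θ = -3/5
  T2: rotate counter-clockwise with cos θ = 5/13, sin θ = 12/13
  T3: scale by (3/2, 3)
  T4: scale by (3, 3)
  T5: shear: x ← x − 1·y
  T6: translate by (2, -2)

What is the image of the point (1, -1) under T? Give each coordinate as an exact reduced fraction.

T1 rotate counter-clockwise with cos θ = -4/5, sin θ = -3/5: (1, -1) → (-7/5, 1/5)
T2 rotate counter-clockwise with cos θ = 5/13, sin θ = 12/13: (-7/5, 1/5) → (-47/65, -79/65)
T3 scale by (3/2, 3): (-47/65, -79/65) → (-141/130, -237/65)
T4 scale by (3, 3): (-141/130, -237/65) → (-423/130, -711/65)
T5 shear: x ← x − 1·y: (-423/130, -711/65) → (999/130, -711/65)
T6 translate by (2, -2): (999/130, -711/65) → (1259/130, -841/65)

T(p) = (1259/130, -841/65)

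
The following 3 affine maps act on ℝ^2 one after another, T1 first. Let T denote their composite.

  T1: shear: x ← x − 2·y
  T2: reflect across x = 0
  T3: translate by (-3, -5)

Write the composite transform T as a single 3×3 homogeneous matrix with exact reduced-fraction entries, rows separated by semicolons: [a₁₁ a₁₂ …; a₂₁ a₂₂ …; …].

T = [-1 2 -3; 0 1 -5; 0 0 1]

T1 = [1 -2 0; 0 1 0; 0 0 1]
T2·T1 = [-1 2 0; 0 1 0; 0 0 1]
T3·…·T1 = [-1 2 -3; 0 1 -5; 0 0 1]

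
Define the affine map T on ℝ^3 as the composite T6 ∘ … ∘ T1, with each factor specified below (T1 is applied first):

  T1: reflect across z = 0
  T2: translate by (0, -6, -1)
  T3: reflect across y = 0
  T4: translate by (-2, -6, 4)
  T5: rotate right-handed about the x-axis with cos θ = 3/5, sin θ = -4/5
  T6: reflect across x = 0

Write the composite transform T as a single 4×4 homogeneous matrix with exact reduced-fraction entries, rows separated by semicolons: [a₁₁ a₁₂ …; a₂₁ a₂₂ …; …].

T = [-1 0 0 2; 0 -3/5 -4/5 12/5; 0 4/5 -3/5 9/5; 0 0 0 1]

T1 = [1 0 0 0; 0 1 0 0; 0 0 -1 0; 0 0 0 1]
T2·T1 = [1 0 0 0; 0 1 0 -6; 0 0 -1 -1; 0 0 0 1]
T3·…·T1 = [1 0 0 0; 0 -1 0 6; 0 0 -1 -1; 0 0 0 1]
T4·…·T1 = [1 0 0 -2; 0 -1 0 0; 0 0 -1 3; 0 0 0 1]
T5·…·T1 = [1 0 0 -2; 0 -3/5 -4/5 12/5; 0 4/5 -3/5 9/5; 0 0 0 1]
T6·…·T1 = [-1 0 0 2; 0 -3/5 -4/5 12/5; 0 4/5 -3/5 9/5; 0 0 0 1]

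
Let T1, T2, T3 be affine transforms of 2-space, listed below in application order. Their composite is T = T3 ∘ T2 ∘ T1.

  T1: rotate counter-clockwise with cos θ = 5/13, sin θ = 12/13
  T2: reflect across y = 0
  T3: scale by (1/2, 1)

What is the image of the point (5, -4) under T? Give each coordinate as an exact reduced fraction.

T(p) = (73/26, -40/13)

T1 rotate counter-clockwise with cos θ = 5/13, sin θ = 12/13: (5, -4) → (73/13, 40/13)
T2 reflect across y = 0: (73/13, 40/13) → (73/13, -40/13)
T3 scale by (1/2, 1): (73/13, -40/13) → (73/26, -40/13)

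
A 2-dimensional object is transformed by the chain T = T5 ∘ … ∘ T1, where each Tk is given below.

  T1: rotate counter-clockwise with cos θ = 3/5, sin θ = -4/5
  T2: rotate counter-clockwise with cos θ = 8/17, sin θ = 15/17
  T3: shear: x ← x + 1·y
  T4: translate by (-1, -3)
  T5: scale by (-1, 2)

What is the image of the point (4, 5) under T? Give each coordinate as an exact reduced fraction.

T1 rotate counter-clockwise with cos θ = 3/5, sin θ = -4/5: (4, 5) → (32/5, -1/5)
T2 rotate counter-clockwise with cos θ = 8/17, sin θ = 15/17: (32/5, -1/5) → (271/85, 472/85)
T3 shear: x ← x + 1·y: (271/85, 472/85) → (743/85, 472/85)
T4 translate by (-1, -3): (743/85, 472/85) → (658/85, 217/85)
T5 scale by (-1, 2): (658/85, 217/85) → (-658/85, 434/85)

T(p) = (-658/85, 434/85)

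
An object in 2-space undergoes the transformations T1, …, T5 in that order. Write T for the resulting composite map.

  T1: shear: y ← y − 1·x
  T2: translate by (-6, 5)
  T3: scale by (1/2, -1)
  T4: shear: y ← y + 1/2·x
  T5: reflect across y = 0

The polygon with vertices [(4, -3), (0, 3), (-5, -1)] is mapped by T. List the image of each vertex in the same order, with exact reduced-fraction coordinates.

T1 shear: y ← y − 1·x: (4, -3) → (4, -7); (0, 3) → (0, 3); (-5, -1) → (-5, 4)
T2 translate by (-6, 5): (4, -7) → (-2, -2); (0, 3) → (-6, 8); (-5, 4) → (-11, 9)
T3 scale by (1/2, -1): (-2, -2) → (-1, 2); (-6, 8) → (-3, -8); (-11, 9) → (-11/2, -9)
T4 shear: y ← y + 1/2·x: (-1, 2) → (-1, 3/2); (-3, -8) → (-3, -19/2); (-11/2, -9) → (-11/2, -47/4)
T5 reflect across y = 0: (-1, 3/2) → (-1, -3/2); (-3, -19/2) → (-3, 19/2); (-11/2, -47/4) → (-11/2, 47/4)

image vertices: (-1, -3/2), (-3, 19/2), (-11/2, 47/4)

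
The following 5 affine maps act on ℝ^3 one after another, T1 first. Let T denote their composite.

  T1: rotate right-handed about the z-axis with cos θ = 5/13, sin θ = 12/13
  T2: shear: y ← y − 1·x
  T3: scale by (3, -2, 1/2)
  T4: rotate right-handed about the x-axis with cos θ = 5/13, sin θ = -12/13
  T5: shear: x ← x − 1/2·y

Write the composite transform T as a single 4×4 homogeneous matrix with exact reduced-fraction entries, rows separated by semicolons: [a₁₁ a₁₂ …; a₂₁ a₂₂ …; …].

T = [230/169 -383/169 -3/13 0; -70/169 -170/169 6/13 0; 168/169 408/169 5/26 0; 0 0 0 1]

T1 = [5/13 -12/13 0 0; 12/13 5/13 0 0; 0 0 1 0; 0 0 0 1]
T2·T1 = [5/13 -12/13 0 0; 7/13 17/13 0 0; 0 0 1 0; 0 0 0 1]
T3·…·T1 = [15/13 -36/13 0 0; -14/13 -34/13 0 0; 0 0 1/2 0; 0 0 0 1]
T4·…·T1 = [15/13 -36/13 0 0; -70/169 -170/169 6/13 0; 168/169 408/169 5/26 0; 0 0 0 1]
T5·…·T1 = [230/169 -383/169 -3/13 0; -70/169 -170/169 6/13 0; 168/169 408/169 5/26 0; 0 0 0 1]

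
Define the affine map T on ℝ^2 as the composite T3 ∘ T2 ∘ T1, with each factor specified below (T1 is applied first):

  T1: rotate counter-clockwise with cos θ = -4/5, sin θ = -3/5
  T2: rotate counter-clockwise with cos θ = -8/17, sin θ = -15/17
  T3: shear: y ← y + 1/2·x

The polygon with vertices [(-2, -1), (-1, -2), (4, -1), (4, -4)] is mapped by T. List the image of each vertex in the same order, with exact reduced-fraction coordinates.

T1 rotate counter-clockwise with cos θ = -4/5, sin θ = -3/5: (-2, -1) → (1, 2); (-1, -2) → (-2/5, 11/5); (4, -1) → (-19/5, -8/5); (4, -4) → (-28/5, 4/5)
T2 rotate counter-clockwise with cos θ = -8/17, sin θ = -15/17: (1, 2) → (22/17, -31/17); (-2/5, 11/5) → (181/85, -58/85); (-19/5, -8/5) → (32/85, 349/85); (-28/5, 4/5) → (284/85, 388/85)
T3 shear: y ← y + 1/2·x: (22/17, -31/17) → (22/17, -20/17); (181/85, -58/85) → (181/85, 13/34); (32/85, 349/85) → (32/85, 73/17); (284/85, 388/85) → (284/85, 106/17)

image vertices: (22/17, -20/17), (181/85, 13/34), (32/85, 73/17), (284/85, 106/17)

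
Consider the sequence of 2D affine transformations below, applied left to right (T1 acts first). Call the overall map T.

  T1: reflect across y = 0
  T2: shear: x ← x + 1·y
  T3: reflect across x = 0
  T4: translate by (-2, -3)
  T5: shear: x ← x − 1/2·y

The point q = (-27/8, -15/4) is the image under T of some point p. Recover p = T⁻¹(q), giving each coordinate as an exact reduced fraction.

p = (4, 3/4)

T1 = [1 0 0; 0 -1 0; 0 0 1]
T2·T1 = [1 -1 0; 0 -1 0; 0 0 1]
T3·…·T1 = [-1 1 0; 0 -1 0; 0 0 1]
T4·…·T1 = [-1 1 -2; 0 -1 -3; 0 0 1]
T5·…·T1 = [-1 3/2 -1/2; 0 -1 -3; 0 0 1]
det M = 1; M⁻¹ = [-1 -3/2 -5; 0 -1 -3; 0 0 1]
M⁻¹ · (-27/8, -15/4)ᵀ = (4, 3/4)ᵀ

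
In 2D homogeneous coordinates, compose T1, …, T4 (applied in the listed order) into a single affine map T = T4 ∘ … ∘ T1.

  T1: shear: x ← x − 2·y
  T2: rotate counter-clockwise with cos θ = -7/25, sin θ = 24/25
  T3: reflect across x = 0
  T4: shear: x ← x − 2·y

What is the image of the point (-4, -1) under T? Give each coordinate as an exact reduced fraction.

T1 shear: x ← x − 2·y: (-4, -1) → (-2, -1)
T2 rotate counter-clockwise with cos θ = -7/25, sin θ = 24/25: (-2, -1) → (38/25, -41/25)
T3 reflect across x = 0: (38/25, -41/25) → (-38/25, -41/25)
T4 shear: x ← x − 2·y: (-38/25, -41/25) → (44/25, -41/25)

T(p) = (44/25, -41/25)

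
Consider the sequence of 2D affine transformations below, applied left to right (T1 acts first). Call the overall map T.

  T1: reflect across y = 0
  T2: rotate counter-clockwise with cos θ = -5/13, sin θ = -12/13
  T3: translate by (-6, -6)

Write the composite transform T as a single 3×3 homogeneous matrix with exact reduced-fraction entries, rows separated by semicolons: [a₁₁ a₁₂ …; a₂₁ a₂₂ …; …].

T1 = [1 0 0; 0 -1 0; 0 0 1]
T2·T1 = [-5/13 -12/13 0; -12/13 5/13 0; 0 0 1]
T3·…·T1 = [-5/13 -12/13 -6; -12/13 5/13 -6; 0 0 1]

T = [-5/13 -12/13 -6; -12/13 5/13 -6; 0 0 1]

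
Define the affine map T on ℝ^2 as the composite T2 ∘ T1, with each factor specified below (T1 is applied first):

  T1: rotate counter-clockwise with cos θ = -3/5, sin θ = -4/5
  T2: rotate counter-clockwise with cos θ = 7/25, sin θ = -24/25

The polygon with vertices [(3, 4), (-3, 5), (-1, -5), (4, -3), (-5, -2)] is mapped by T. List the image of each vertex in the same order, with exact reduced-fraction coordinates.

image vertices: (-527/125, -336/125), (131/125, -717/125), (337/125, 541/125), (-336/125, 527/125), (673/125, 14/125)

T1 rotate counter-clockwise with cos θ = -3/5, sin θ = -4/5: (3, 4) → (7/5, -24/5); (-3, 5) → (29/5, -3/5); (-1, -5) → (-17/5, 19/5); (4, -3) → (-24/5, -7/5); (-5, -2) → (7/5, 26/5)
T2 rotate counter-clockwise with cos θ = 7/25, sin θ = -24/25: (7/5, -24/5) → (-527/125, -336/125); (29/5, -3/5) → (131/125, -717/125); (-17/5, 19/5) → (337/125, 541/125); (-24/5, -7/5) → (-336/125, 527/125); (7/5, 26/5) → (673/125, 14/125)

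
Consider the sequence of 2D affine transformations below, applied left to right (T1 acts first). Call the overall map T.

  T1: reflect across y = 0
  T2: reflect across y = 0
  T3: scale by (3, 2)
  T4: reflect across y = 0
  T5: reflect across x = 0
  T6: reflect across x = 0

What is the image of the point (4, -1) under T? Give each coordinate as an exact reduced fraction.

T1 reflect across y = 0: (4, -1) → (4, 1)
T2 reflect across y = 0: (4, 1) → (4, -1)
T3 scale by (3, 2): (4, -1) → (12, -2)
T4 reflect across y = 0: (12, -2) → (12, 2)
T5 reflect across x = 0: (12, 2) → (-12, 2)
T6 reflect across x = 0: (-12, 2) → (12, 2)

T(p) = (12, 2)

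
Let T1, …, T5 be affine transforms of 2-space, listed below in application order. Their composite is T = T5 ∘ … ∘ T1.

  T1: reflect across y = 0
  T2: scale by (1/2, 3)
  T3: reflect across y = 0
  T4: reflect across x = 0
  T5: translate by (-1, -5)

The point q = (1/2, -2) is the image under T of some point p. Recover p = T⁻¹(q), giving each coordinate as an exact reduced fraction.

p = (-3, 1)

T1 = [1 0 0; 0 -1 0; 0 0 1]
T2·T1 = [1/2 0 0; 0 -3 0; 0 0 1]
T3·…·T1 = [1/2 0 0; 0 3 0; 0 0 1]
T4·…·T1 = [-1/2 0 0; 0 3 0; 0 0 1]
T5·…·T1 = [-1/2 0 -1; 0 3 -5; 0 0 1]
det M = -3/2; M⁻¹ = [-2 0 -2; 0 1/3 5/3; 0 0 1]
M⁻¹ · (1/2, -2)ᵀ = (-3, 1)ᵀ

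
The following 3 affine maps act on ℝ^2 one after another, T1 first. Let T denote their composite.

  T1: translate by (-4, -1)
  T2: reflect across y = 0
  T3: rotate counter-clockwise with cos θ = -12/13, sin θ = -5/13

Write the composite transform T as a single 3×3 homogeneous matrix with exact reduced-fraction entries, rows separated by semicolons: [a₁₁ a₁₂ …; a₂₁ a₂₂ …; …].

T = [-12/13 -5/13 53/13; -5/13 12/13 8/13; 0 0 1]

T1 = [1 0 -4; 0 1 -1; 0 0 1]
T2·T1 = [1 0 -4; 0 -1 1; 0 0 1]
T3·…·T1 = [-12/13 -5/13 53/13; -5/13 12/13 8/13; 0 0 1]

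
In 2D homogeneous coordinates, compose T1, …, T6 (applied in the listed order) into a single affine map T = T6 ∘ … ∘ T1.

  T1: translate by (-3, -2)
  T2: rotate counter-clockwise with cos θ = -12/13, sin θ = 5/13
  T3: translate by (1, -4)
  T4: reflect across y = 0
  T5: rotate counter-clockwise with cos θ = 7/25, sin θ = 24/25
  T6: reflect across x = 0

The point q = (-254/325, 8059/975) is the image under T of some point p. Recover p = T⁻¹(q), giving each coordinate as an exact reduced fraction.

p = (-8/3, -3)

T1 = [1 0 -3; 0 1 -2; 0 0 1]
T2·T1 = [-12/13 -5/13 46/13; 5/13 -12/13 9/13; 0 0 1]
T3·…·T1 = [-12/13 -5/13 59/13; 5/13 -12/13 -43/13; 0 0 1]
T4·…·T1 = [-12/13 -5/13 59/13; -5/13 12/13 43/13; 0 0 1]
T5·…·T1 = [36/325 -323/325 -619/325; -323/325 -36/325 1717/325; 0 0 1]
T6·…·T1 = [-36/325 323/325 619/325; -323/325 -36/325 1717/325; 0 0 1]
det M = 1; M⁻¹ = [-36/325 -323/325 71/13; 323/325 -36/325 -17/13; 0 0 1]
M⁻¹ · (-254/325, 8059/975)ᵀ = (-8/3, -3)ᵀ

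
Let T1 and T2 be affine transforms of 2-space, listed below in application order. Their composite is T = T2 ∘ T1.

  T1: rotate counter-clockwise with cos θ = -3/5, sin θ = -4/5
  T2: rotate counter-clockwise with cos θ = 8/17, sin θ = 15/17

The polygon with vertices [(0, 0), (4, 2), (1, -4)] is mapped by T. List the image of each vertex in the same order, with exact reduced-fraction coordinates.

image vertices: (0, 0), (298/85, -236/85), (-16/5, -13/5)

T1 rotate counter-clockwise with cos θ = -3/5, sin θ = -4/5: (0, 0) → (0, 0); (4, 2) → (-4/5, -22/5); (1, -4) → (-19/5, 8/5)
T2 rotate counter-clockwise with cos θ = 8/17, sin θ = 15/17: (0, 0) → (0, 0); (-4/5, -22/5) → (298/85, -236/85); (-19/5, 8/5) → (-16/5, -13/5)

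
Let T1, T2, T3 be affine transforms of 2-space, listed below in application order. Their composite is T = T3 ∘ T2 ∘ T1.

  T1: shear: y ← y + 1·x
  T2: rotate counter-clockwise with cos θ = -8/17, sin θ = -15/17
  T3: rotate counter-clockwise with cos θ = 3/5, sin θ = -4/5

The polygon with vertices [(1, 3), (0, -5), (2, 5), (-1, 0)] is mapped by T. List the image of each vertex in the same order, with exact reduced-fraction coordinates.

image vertices: (-32/85, -349/85), (-13/17, 84/17), (-77/85, -614/85), (71/85, 97/85)

T1 shear: y ← y + 1·x: (1, 3) → (1, 4); (0, -5) → (0, -5); (2, 5) → (2, 7); (-1, 0) → (-1, -1)
T2 rotate counter-clockwise with cos θ = -8/17, sin θ = -15/17: (1, 4) → (52/17, -47/17); (0, -5) → (-75/17, 40/17); (2, 7) → (89/17, -86/17); (-1, -1) → (-7/17, 23/17)
T3 rotate counter-clockwise with cos θ = 3/5, sin θ = -4/5: (52/17, -47/17) → (-32/85, -349/85); (-75/17, 40/17) → (-13/17, 84/17); (89/17, -86/17) → (-77/85, -614/85); (-7/17, 23/17) → (71/85, 97/85)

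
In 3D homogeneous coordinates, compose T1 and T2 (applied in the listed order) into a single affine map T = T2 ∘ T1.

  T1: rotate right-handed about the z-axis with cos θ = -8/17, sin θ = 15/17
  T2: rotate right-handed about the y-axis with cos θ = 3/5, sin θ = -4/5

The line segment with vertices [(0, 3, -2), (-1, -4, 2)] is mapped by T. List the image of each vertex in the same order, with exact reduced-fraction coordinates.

T1 rotate right-handed about the z-axis with cos θ = -8/17, sin θ = 15/17: (0, 3, -2) → (-45/17, -24/17, -2); (-1, -4, 2) → (4, 1, 2)
T2 rotate right-handed about the y-axis with cos θ = 3/5, sin θ = -4/5: (-45/17, -24/17, -2) → (1/85, -24/17, -282/85); (4, 1, 2) → (4/5, 1, 22/5)

image vertices: (1/85, -24/17, -282/85), (4/5, 1, 22/5)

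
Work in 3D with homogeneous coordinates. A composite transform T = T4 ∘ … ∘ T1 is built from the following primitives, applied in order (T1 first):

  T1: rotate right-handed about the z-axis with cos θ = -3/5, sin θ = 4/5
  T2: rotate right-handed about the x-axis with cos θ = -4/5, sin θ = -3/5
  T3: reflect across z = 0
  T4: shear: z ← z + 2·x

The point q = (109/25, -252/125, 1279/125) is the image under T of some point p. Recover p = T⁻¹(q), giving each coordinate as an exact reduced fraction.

T1 = [-3/5 -4/5 0 0; 4/5 -3/5 0 0; 0 0 1 0; 0 0 0 1]
T2·T1 = [-3/5 -4/5 0 0; -16/25 12/25 3/5 0; -12/25 9/25 -4/5 0; 0 0 0 1]
T3·…·T1 = [-3/5 -4/5 0 0; -16/25 12/25 3/5 0; 12/25 -9/25 4/5 0; 0 0 0 1]
T4·…·T1 = [-3/5 -4/5 0 0; -16/25 12/25 3/5 0; -18/25 -49/25 4/5 0; 0 0 0 1]
det M = -1; M⁻¹ = [-39/25 -16/25 12/25 0; -2/25 12/25 -9/25 0; -8/5 3/5 4/5 0; 0 0 0 1]
M⁻¹ · (109/25, -252/125, 1279/125)ᵀ = (-3/5, -5, 0)ᵀ

p = (-3/5, -5, 0)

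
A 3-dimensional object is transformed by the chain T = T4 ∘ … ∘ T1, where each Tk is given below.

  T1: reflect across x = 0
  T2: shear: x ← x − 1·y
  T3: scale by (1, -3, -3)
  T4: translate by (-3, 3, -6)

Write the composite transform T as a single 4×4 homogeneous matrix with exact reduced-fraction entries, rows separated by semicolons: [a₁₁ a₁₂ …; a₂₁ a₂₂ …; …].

T1 = [-1 0 0 0; 0 1 0 0; 0 0 1 0; 0 0 0 1]
T2·T1 = [-1 -1 0 0; 0 1 0 0; 0 0 1 0; 0 0 0 1]
T3·…·T1 = [-1 -1 0 0; 0 -3 0 0; 0 0 -3 0; 0 0 0 1]
T4·…·T1 = [-1 -1 0 -3; 0 -3 0 3; 0 0 -3 -6; 0 0 0 1]

T = [-1 -1 0 -3; 0 -3 0 3; 0 0 -3 -6; 0 0 0 1]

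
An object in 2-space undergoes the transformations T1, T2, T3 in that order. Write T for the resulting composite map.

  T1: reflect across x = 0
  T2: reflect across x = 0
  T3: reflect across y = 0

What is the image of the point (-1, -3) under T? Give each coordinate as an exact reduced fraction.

T(p) = (-1, 3)

T1 reflect across x = 0: (-1, -3) → (1, -3)
T2 reflect across x = 0: (1, -3) → (-1, -3)
T3 reflect across y = 0: (-1, -3) → (-1, 3)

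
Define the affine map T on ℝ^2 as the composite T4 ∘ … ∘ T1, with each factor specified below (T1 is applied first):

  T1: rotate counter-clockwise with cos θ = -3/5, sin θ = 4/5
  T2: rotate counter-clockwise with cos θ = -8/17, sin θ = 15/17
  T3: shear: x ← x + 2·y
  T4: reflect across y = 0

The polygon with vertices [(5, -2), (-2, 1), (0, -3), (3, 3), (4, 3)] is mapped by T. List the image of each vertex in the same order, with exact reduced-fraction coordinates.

image vertices: (-192/17, 313/85), (77/17, -118/85), (-3/17, -108/85), (-111/17, 339/85), (-149/17, 416/85)

T1 rotate counter-clockwise with cos θ = -3/5, sin θ = 4/5: (5, -2) → (-7/5, 26/5); (-2, 1) → (2/5, -11/5); (0, -3) → (12/5, 9/5); (3, 3) → (-21/5, 3/5); (4, 3) → (-24/5, 7/5)
T2 rotate counter-clockwise with cos θ = -8/17, sin θ = 15/17: (-7/5, 26/5) → (-334/85, -313/85); (2/5, -11/5) → (149/85, 118/85); (12/5, 9/5) → (-231/85, 108/85); (-21/5, 3/5) → (123/85, -339/85); (-24/5, 7/5) → (87/85, -416/85)
T3 shear: x ← x + 2·y: (-334/85, -313/85) → (-192/17, -313/85); (149/85, 118/85) → (77/17, 118/85); (-231/85, 108/85) → (-3/17, 108/85); (123/85, -339/85) → (-111/17, -339/85); (87/85, -416/85) → (-149/17, -416/85)
T4 reflect across y = 0: (-192/17, -313/85) → (-192/17, 313/85); (77/17, 118/85) → (77/17, -118/85); (-3/17, 108/85) → (-3/17, -108/85); (-111/17, -339/85) → (-111/17, 339/85); (-149/17, -416/85) → (-149/17, 416/85)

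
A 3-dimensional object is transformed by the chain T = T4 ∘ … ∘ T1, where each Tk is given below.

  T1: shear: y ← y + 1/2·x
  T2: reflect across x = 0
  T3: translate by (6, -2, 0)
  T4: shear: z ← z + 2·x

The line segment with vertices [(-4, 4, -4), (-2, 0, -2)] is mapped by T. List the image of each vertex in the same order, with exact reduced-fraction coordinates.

image vertices: (10, 0, 16), (8, -3, 14)

T1 shear: y ← y + 1/2·x: (-4, 4, -4) → (-4, 2, -4); (-2, 0, -2) → (-2, -1, -2)
T2 reflect across x = 0: (-4, 2, -4) → (4, 2, -4); (-2, -1, -2) → (2, -1, -2)
T3 translate by (6, -2, 0): (4, 2, -4) → (10, 0, -4); (2, -1, -2) → (8, -3, -2)
T4 shear: z ← z + 2·x: (10, 0, -4) → (10, 0, 16); (8, -3, -2) → (8, -3, 14)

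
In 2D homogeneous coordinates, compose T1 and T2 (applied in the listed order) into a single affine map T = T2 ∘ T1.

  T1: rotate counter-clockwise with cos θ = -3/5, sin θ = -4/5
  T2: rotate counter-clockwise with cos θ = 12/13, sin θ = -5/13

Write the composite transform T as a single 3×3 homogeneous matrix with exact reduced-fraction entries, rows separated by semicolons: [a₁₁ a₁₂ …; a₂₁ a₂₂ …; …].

T1 = [-3/5 4/5 0; -4/5 -3/5 0; 0 0 1]
T2·T1 = [-56/65 33/65 0; -33/65 -56/65 0; 0 0 1]

T = [-56/65 33/65 0; -33/65 -56/65 0; 0 0 1]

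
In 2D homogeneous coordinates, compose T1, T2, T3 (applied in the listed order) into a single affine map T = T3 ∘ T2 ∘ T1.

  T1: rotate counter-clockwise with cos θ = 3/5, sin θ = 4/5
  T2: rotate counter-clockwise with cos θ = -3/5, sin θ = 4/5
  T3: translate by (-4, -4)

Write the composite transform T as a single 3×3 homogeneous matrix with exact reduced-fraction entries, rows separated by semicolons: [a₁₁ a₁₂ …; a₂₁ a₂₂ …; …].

T = [-1 0 -4; 0 -1 -4; 0 0 1]

T1 = [3/5 -4/5 0; 4/5 3/5 0; 0 0 1]
T2·T1 = [-1 0 0; 0 -1 0; 0 0 1]
T3·…·T1 = [-1 0 -4; 0 -1 -4; 0 0 1]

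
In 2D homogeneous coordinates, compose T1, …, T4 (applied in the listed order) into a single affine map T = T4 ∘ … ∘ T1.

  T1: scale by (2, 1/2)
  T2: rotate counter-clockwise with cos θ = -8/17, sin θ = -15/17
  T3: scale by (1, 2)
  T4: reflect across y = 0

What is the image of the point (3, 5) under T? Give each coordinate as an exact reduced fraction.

T1 scale by (2, 1/2): (3, 5) → (6, 5/2)
T2 rotate counter-clockwise with cos θ = -8/17, sin θ = -15/17: (6, 5/2) → (-21/34, -110/17)
T3 scale by (1, 2): (-21/34, -110/17) → (-21/34, -220/17)
T4 reflect across y = 0: (-21/34, -220/17) → (-21/34, 220/17)

T(p) = (-21/34, 220/17)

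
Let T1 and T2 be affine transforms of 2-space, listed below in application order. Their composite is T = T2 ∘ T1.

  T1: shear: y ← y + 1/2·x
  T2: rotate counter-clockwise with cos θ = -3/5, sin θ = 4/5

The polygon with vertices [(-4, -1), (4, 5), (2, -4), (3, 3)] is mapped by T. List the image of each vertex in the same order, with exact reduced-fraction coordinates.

T1 shear: y ← y + 1/2·x: (-4, -1) → (-4, -3); (4, 5) → (4, 7); (2, -4) → (2, -3); (3, 3) → (3, 9/2)
T2 rotate counter-clockwise with cos θ = -3/5, sin θ = 4/5: (-4, -3) → (24/5, -7/5); (4, 7) → (-8, -1); (2, -3) → (6/5, 17/5); (3, 9/2) → (-27/5, -3/10)

image vertices: (24/5, -7/5), (-8, -1), (6/5, 17/5), (-27/5, -3/10)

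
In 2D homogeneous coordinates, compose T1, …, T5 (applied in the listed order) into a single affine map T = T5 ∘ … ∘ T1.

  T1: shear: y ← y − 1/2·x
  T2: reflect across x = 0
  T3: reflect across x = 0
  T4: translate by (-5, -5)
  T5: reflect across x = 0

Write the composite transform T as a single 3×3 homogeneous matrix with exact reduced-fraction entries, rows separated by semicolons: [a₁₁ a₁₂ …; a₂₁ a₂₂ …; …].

T = [-1 0 5; -1/2 1 -5; 0 0 1]

T1 = [1 0 0; -1/2 1 0; 0 0 1]
T2·T1 = [-1 0 0; -1/2 1 0; 0 0 1]
T3·…·T1 = [1 0 0; -1/2 1 0; 0 0 1]
T4·…·T1 = [1 0 -5; -1/2 1 -5; 0 0 1]
T5·…·T1 = [-1 0 5; -1/2 1 -5; 0 0 1]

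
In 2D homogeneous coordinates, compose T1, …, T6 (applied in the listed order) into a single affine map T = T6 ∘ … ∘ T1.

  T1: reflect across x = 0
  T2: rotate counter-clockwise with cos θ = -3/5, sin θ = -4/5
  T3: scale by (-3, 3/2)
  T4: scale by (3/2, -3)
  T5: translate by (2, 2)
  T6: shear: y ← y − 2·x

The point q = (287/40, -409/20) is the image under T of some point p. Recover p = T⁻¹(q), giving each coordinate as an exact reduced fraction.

p = (3/4, -2)

T1 = [-1 0 0; 0 1 0; 0 0 1]
T2·T1 = [3/5 4/5 0; 4/5 -3/5 0; 0 0 1]
T3·…·T1 = [-9/5 -12/5 0; 6/5 -9/10 0; 0 0 1]
T4·…·T1 = [-27/10 -18/5 0; -18/5 27/10 0; 0 0 1]
T5·…·T1 = [-27/10 -18/5 2; -18/5 27/10 2; 0 0 1]
T6·…·T1 = [-27/10 -18/5 2; 9/5 99/10 -2; 0 0 1]
det M = -81/4; M⁻¹ = [-22/45 -8/45 28/45; 4/45 2/15 4/45; 0 0 1]
M⁻¹ · (287/40, -409/20)ᵀ = (3/4, -2)ᵀ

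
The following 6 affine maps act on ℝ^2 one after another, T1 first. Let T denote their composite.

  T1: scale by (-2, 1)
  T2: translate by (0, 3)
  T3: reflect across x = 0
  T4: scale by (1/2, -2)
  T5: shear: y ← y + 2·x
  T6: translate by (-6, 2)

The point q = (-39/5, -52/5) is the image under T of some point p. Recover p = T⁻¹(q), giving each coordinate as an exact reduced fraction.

p = (-9/5, 7/5)

T1 = [-2 0 0; 0 1 0; 0 0 1]
T2·T1 = [-2 0 0; 0 1 3; 0 0 1]
T3·…·T1 = [2 0 0; 0 1 3; 0 0 1]
T4·…·T1 = [1 0 0; 0 -2 -6; 0 0 1]
T5·…·T1 = [1 0 0; 2 -2 -6; 0 0 1]
T6·…·T1 = [1 0 -6; 2 -2 -4; 0 0 1]
det M = -2; M⁻¹ = [1 0 6; 1 -1/2 4; 0 0 1]
M⁻¹ · (-39/5, -52/5)ᵀ = (-9/5, 7/5)ᵀ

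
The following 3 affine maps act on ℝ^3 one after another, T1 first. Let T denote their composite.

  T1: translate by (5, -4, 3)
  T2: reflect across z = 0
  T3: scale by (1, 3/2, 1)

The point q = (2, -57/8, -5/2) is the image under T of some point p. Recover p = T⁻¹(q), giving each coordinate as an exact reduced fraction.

T1 = [1 0 0 5; 0 1 0 -4; 0 0 1 3; 0 0 0 1]
T2·T1 = [1 0 0 5; 0 1 0 -4; 0 0 -1 -3; 0 0 0 1]
T3·…·T1 = [1 0 0 5; 0 3/2 0 -6; 0 0 -1 -3; 0 0 0 1]
det M = -3/2; M⁻¹ = [1 0 0 -5; 0 2/3 0 4; 0 0 -1 -3; 0 0 0 1]
M⁻¹ · (2, -57/8, -5/2)ᵀ = (-3, -3/4, -1/2)ᵀ

p = (-3, -3/4, -1/2)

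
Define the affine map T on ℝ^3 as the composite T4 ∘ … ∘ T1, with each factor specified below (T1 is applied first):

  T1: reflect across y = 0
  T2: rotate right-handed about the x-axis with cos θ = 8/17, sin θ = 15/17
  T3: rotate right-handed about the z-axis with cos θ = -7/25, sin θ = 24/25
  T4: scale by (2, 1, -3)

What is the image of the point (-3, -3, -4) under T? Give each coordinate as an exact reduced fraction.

T(p) = (-3318/425, -1812/425, -39/17)

T1 reflect across y = 0: (-3, -3, -4) → (-3, 3, -4)
T2 rotate right-handed about the x-axis with cos θ = 8/17, sin θ = 15/17: (-3, 3, -4) → (-3, 84/17, 13/17)
T3 rotate right-handed about the z-axis with cos θ = -7/25, sin θ = 24/25: (-3, 84/17, 13/17) → (-1659/425, -1812/425, 13/17)
T4 scale by (2, 1, -3): (-1659/425, -1812/425, 13/17) → (-3318/425, -1812/425, -39/17)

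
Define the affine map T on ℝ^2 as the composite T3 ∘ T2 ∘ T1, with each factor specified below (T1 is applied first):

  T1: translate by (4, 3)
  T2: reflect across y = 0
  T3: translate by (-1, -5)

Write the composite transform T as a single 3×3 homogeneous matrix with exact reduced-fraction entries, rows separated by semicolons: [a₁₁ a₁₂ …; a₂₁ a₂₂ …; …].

T = [1 0 3; 0 -1 -8; 0 0 1]

T1 = [1 0 4; 0 1 3; 0 0 1]
T2·T1 = [1 0 4; 0 -1 -3; 0 0 1]
T3·…·T1 = [1 0 3; 0 -1 -8; 0 0 1]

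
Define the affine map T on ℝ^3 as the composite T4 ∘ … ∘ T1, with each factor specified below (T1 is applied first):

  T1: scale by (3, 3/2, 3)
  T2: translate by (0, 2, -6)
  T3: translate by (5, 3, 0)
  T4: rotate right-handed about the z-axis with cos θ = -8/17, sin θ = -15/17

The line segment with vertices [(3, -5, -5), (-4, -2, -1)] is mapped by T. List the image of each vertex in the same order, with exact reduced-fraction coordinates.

T1 scale by (3, 3/2, 3): (3, -5, -5) → (9, -15/2, -15); (-4, -2, -1) → (-12, -3, -3)
T2 translate by (0, 2, -6): (9, -15/2, -15) → (9, -11/2, -21); (-12, -3, -3) → (-12, -1, -9)
T3 translate by (5, 3, 0): (9, -11/2, -21) → (14, -5/2, -21); (-12, -1, -9) → (-7, 2, -9)
T4 rotate right-handed about the z-axis with cos θ = -8/17, sin θ = -15/17: (14, -5/2, -21) → (-299/34, -190/17, -21); (-7, 2, -9) → (86/17, 89/17, -9)

image vertices: (-299/34, -190/17, -21), (86/17, 89/17, -9)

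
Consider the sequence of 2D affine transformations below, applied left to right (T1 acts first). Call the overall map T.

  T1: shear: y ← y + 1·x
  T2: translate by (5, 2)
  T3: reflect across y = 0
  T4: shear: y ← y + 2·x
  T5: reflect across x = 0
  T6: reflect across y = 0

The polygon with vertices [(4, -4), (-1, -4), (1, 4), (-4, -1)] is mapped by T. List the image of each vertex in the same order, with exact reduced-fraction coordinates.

T1 shear: y ← y + 1·x: (4, -4) → (4, 0); (-1, -4) → (-1, -5); (1, 4) → (1, 5); (-4, -1) → (-4, -5)
T2 translate by (5, 2): (4, 0) → (9, 2); (-1, -5) → (4, -3); (1, 5) → (6, 7); (-4, -5) → (1, -3)
T3 reflect across y = 0: (9, 2) → (9, -2); (4, -3) → (4, 3); (6, 7) → (6, -7); (1, -3) → (1, 3)
T4 shear: y ← y + 2·x: (9, -2) → (9, 16); (4, 3) → (4, 11); (6, -7) → (6, 5); (1, 3) → (1, 5)
T5 reflect across x = 0: (9, 16) → (-9, 16); (4, 11) → (-4, 11); (6, 5) → (-6, 5); (1, 5) → (-1, 5)
T6 reflect across y = 0: (-9, 16) → (-9, -16); (-4, 11) → (-4, -11); (-6, 5) → (-6, -5); (-1, 5) → (-1, -5)

image vertices: (-9, -16), (-4, -11), (-6, -5), (-1, -5)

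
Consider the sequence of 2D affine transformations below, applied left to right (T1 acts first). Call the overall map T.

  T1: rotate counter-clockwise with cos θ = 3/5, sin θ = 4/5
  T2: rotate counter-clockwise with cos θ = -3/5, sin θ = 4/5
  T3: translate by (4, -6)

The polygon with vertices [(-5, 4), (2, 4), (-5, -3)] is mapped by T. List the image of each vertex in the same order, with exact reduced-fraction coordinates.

T1 rotate counter-clockwise with cos θ = 3/5, sin θ = 4/5: (-5, 4) → (-31/5, -8/5); (2, 4) → (-2, 4); (-5, -3) → (-3/5, -29/5)
T2 rotate counter-clockwise with cos θ = -3/5, sin θ = 4/5: (-31/5, -8/5) → (5, -4); (-2, 4) → (-2, -4); (-3/5, -29/5) → (5, 3)
T3 translate by (4, -6): (5, -4) → (9, -10); (-2, -4) → (2, -10); (5, 3) → (9, -3)

image vertices: (9, -10), (2, -10), (9, -3)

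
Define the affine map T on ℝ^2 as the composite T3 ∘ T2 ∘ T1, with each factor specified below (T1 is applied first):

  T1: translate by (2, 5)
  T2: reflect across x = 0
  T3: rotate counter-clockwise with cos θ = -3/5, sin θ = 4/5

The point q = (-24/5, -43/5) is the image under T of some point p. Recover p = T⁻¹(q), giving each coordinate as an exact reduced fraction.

p = (2, 4)

T1 = [1 0 2; 0 1 5; 0 0 1]
T2·T1 = [-1 0 -2; 0 1 5; 0 0 1]
T3·…·T1 = [3/5 -4/5 -14/5; -4/5 -3/5 -23/5; 0 0 1]
det M = -1; M⁻¹ = [3/5 -4/5 -2; -4/5 -3/5 -5; 0 0 1]
M⁻¹ · (-24/5, -43/5)ᵀ = (2, 4)ᵀ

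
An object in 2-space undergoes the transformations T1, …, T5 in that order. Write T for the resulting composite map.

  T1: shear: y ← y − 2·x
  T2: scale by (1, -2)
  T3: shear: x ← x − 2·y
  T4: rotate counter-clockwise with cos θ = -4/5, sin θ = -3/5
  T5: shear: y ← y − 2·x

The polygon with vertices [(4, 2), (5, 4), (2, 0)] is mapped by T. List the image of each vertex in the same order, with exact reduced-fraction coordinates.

T1 shear: y ← y − 2·x: (4, 2) → (4, -6); (5, 4) → (5, -6); (2, 0) → (2, -4)
T2 scale by (1, -2): (4, -6) → (4, 12); (5, -6) → (5, 12); (2, -4) → (2, 8)
T3 shear: x ← x − 2·y: (4, 12) → (-20, 12); (5, 12) → (-19, 12); (2, 8) → (-14, 8)
T4 rotate counter-clockwise with cos θ = -4/5, sin θ = -3/5: (-20, 12) → (116/5, 12/5); (-19, 12) → (112/5, 9/5); (-14, 8) → (16, 2)
T5 shear: y ← y − 2·x: (116/5, 12/5) → (116/5, -44); (112/5, 9/5) → (112/5, -43); (16, 2) → (16, -30)

image vertices: (116/5, -44), (112/5, -43), (16, -30)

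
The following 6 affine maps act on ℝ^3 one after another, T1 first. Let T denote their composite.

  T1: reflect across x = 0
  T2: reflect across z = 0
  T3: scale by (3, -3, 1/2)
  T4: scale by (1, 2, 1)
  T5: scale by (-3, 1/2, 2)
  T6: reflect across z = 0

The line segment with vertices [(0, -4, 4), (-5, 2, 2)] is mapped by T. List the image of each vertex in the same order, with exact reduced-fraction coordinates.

image vertices: (0, 12, 4), (-45, -6, 2)

T1 reflect across x = 0: (0, -4, 4) → (0, -4, 4); (-5, 2, 2) → (5, 2, 2)
T2 reflect across z = 0: (0, -4, 4) → (0, -4, -4); (5, 2, 2) → (5, 2, -2)
T3 scale by (3, -3, 1/2): (0, -4, -4) → (0, 12, -2); (5, 2, -2) → (15, -6, -1)
T4 scale by (1, 2, 1): (0, 12, -2) → (0, 24, -2); (15, -6, -1) → (15, -12, -1)
T5 scale by (-3, 1/2, 2): (0, 24, -2) → (0, 12, -4); (15, -12, -1) → (-45, -6, -2)
T6 reflect across z = 0: (0, 12, -4) → (0, 12, 4); (-45, -6, -2) → (-45, -6, 2)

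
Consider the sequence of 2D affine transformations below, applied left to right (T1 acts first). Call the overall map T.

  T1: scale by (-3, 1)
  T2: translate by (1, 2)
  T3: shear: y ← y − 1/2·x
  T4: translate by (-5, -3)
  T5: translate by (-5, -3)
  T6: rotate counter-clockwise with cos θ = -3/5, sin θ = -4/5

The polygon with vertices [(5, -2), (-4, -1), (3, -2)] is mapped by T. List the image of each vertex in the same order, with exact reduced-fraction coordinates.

image vertices: (76/5, 93/5), (-11, 9/2), (46/5, 78/5)

T1 scale by (-3, 1): (5, -2) → (-15, -2); (-4, -1) → (12, -1); (3, -2) → (-9, -2)
T2 translate by (1, 2): (-15, -2) → (-14, 0); (12, -1) → (13, 1); (-9, -2) → (-8, 0)
T3 shear: y ← y − 1/2·x: (-14, 0) → (-14, 7); (13, 1) → (13, -11/2); (-8, 0) → (-8, 4)
T4 translate by (-5, -3): (-14, 7) → (-19, 4); (13, -11/2) → (8, -17/2); (-8, 4) → (-13, 1)
T5 translate by (-5, -3): (-19, 4) → (-24, 1); (8, -17/2) → (3, -23/2); (-13, 1) → (-18, -2)
T6 rotate counter-clockwise with cos θ = -3/5, sin θ = -4/5: (-24, 1) → (76/5, 93/5); (3, -23/2) → (-11, 9/2); (-18, -2) → (46/5, 78/5)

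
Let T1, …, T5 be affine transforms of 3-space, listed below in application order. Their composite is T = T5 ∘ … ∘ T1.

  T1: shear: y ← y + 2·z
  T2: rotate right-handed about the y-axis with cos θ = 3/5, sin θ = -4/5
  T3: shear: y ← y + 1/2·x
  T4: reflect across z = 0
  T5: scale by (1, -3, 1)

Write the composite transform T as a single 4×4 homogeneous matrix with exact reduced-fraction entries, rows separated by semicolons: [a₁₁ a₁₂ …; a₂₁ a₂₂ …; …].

T = [3/5 0 -4/5 0; -9/10 -3 -24/5 0; -4/5 0 -3/5 0; 0 0 0 1]

T1 = [1 0 0 0; 0 1 2 0; 0 0 1 0; 0 0 0 1]
T2·T1 = [3/5 0 -4/5 0; 0 1 2 0; 4/5 0 3/5 0; 0 0 0 1]
T3·…·T1 = [3/5 0 -4/5 0; 3/10 1 8/5 0; 4/5 0 3/5 0; 0 0 0 1]
T4·…·T1 = [3/5 0 -4/5 0; 3/10 1 8/5 0; -4/5 0 -3/5 0; 0 0 0 1]
T5·…·T1 = [3/5 0 -4/5 0; -9/10 -3 -24/5 0; -4/5 0 -3/5 0; 0 0 0 1]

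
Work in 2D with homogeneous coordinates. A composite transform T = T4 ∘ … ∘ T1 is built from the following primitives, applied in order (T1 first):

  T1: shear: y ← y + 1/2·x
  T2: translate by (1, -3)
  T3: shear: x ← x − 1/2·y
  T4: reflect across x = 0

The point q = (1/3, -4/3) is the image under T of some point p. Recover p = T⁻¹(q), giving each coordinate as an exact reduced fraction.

T1 = [1 0 0; 1/2 1 0; 0 0 1]
T2·T1 = [1 0 1; 1/2 1 -3; 0 0 1]
T3·…·T1 = [3/4 -1/2 5/2; 1/2 1 -3; 0 0 1]
T4·…·T1 = [-3/4 1/2 -5/2; 1/2 1 -3; 0 0 1]
det M = -1; M⁻¹ = [-1 1/2 -1; 1/2 3/4 7/2; 0 0 1]
M⁻¹ · (1/3, -4/3)ᵀ = (-2, 8/3)ᵀ

p = (-2, 8/3)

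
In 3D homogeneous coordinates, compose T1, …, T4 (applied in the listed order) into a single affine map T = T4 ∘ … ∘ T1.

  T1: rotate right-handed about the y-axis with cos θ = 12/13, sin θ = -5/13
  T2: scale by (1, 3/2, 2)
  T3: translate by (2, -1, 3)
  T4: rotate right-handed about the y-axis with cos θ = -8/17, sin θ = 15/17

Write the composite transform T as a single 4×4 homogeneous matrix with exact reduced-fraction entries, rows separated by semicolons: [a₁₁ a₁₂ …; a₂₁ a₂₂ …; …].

T = [54/221 0 400/221 29/17; 0 3/2 0 -1; -20/17 0 -9/17 -54/17; 0 0 0 1]

T1 = [12/13 0 -5/13 0; 0 1 0 0; 5/13 0 12/13 0; 0 0 0 1]
T2·T1 = [12/13 0 -5/13 0; 0 3/2 0 0; 10/13 0 24/13 0; 0 0 0 1]
T3·…·T1 = [12/13 0 -5/13 2; 0 3/2 0 -1; 10/13 0 24/13 3; 0 0 0 1]
T4·…·T1 = [54/221 0 400/221 29/17; 0 3/2 0 -1; -20/17 0 -9/17 -54/17; 0 0 0 1]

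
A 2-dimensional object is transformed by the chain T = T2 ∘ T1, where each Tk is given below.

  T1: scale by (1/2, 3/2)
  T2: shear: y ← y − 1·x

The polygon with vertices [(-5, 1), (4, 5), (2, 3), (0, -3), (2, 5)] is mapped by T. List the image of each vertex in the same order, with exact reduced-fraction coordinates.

image vertices: (-5/2, 4), (2, 11/2), (1, 7/2), (0, -9/2), (1, 13/2)

T1 scale by (1/2, 3/2): (-5, 1) → (-5/2, 3/2); (4, 5) → (2, 15/2); (2, 3) → (1, 9/2); (0, -3) → (0, -9/2); (2, 5) → (1, 15/2)
T2 shear: y ← y − 1·x: (-5/2, 3/2) → (-5/2, 4); (2, 15/2) → (2, 11/2); (1, 9/2) → (1, 7/2); (0, -9/2) → (0, -9/2); (1, 15/2) → (1, 13/2)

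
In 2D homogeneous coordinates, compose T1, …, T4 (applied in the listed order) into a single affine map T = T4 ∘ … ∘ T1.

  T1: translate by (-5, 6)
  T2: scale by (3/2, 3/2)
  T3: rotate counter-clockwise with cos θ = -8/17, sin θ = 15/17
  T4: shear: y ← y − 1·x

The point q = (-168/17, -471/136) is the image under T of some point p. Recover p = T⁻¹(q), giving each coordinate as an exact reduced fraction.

p = (1/4, 4)

T1 = [1 0 -5; 0 1 6; 0 0 1]
T2·T1 = [3/2 0 -15/2; 0 3/2 9; 0 0 1]
T3·…·T1 = [-12/17 -45/34 -75/17; 45/34 -12/17 -369/34; 0 0 1]
T4·…·T1 = [-12/17 -45/34 -75/17; 69/34 21/34 -219/34; 0 0 1]
det M = 9/4; M⁻¹ = [14/51 10/17 5; -46/51 -16/51 -6; 0 0 1]
M⁻¹ · (-168/17, -471/136)ᵀ = (1/4, 4)ᵀ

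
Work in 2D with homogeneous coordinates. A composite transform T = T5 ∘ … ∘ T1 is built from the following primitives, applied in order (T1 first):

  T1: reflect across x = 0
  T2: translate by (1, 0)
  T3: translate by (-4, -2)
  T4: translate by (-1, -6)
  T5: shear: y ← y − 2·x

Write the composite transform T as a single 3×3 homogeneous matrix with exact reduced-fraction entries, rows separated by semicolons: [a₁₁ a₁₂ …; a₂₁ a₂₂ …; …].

T1 = [-1 0 0; 0 1 0; 0 0 1]
T2·T1 = [-1 0 1; 0 1 0; 0 0 1]
T3·…·T1 = [-1 0 -3; 0 1 -2; 0 0 1]
T4·…·T1 = [-1 0 -4; 0 1 -8; 0 0 1]
T5·…·T1 = [-1 0 -4; 2 1 0; 0 0 1]

T = [-1 0 -4; 2 1 0; 0 0 1]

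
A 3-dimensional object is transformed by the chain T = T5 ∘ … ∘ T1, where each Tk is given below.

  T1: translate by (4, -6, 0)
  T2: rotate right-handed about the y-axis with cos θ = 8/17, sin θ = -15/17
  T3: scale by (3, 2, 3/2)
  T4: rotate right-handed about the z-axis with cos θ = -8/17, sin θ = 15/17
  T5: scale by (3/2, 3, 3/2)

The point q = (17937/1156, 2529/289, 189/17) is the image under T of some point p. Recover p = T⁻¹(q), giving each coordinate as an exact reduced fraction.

T1 = [1 0 0 4; 0 1 0 -6; 0 0 1 0; 0 0 0 1]
T2·T1 = [8/17 0 -15/17 32/17; 0 1 0 -6; 15/17 0 8/17 60/17; 0 0 0 1]
T3·…·T1 = [24/17 0 -45/17 96/17; 0 2 0 -12; 45/34 0 12/17 90/17; 0 0 0 1]
T4·…·T1 = [-192/289 -30/17 360/289 2292/289; 360/289 -16/17 -675/289 3072/289; 45/34 0 12/17 90/17; 0 0 0 1]
T5·…·T1 = [-288/289 -45/17 540/289 3438/289; 1080/289 -48/17 -2025/289 9216/289; 135/68 0 18/17 135/17; 0 0 0 1]
det M = 243/4; M⁻¹ = [-128/2601 40/867 20/51 -4; -5/17 -4/51 0 6; 80/867 -25/289 32/153 0; 0 0 0 1]
M⁻¹ · (17937/1156, 2529/289, 189/17)ᵀ = (0, 3/4, 3)ᵀ

p = (0, 3/4, 3)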